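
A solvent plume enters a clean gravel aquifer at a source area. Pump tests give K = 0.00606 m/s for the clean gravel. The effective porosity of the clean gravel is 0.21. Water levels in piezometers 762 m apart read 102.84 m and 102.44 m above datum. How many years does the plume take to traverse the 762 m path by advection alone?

Convert K: 0.00606 m/s × 86400 = 523.6 m/day.
Hydraulic gradient i = (102.84 − 102.44) / 762 = 0.4 / 762 = 0.0005249.
Darcy flux q = K · i = 523.6 × 0.0005249 = 0.2748 m/day.
Seepage velocity v = q / n_e = 0.2748 / 0.21 = 1.309 m/day.
Travel time t = L / v = 762 / 1.309 = 582.2 days = 1.594 years.

1.59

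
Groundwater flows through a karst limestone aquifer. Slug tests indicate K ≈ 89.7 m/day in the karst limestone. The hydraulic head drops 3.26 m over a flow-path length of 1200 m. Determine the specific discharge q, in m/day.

0.244

Hydraulic gradient i = Δh / L = 3.26 / 1200 = 0.002717.
Specific discharge q = K · i = 89.70 × 0.002717 = 0.2437 m/day.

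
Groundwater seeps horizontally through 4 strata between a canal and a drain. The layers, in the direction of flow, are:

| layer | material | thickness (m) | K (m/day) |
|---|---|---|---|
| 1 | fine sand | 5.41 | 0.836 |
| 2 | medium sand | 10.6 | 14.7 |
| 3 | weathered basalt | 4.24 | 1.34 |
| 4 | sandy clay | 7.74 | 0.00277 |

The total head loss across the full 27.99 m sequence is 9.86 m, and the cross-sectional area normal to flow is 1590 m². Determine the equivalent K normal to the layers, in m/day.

Flow is perpendicular to layering, so the layers act in series and the equivalent K is the thickness-weighted harmonic mean.
Total thickness L = 5.41 + 10.6 + 4.24 + 7.74 = 27.99 m.
Σ(b_i/K_i) = 5.41/0.836 + 10.6/14.7 + 4.24/1.34 + 7.74/0.00277 = 2805 d.
K_eq = L / Σ(b_i/K_i) = 27.99 / 2805 = 0.009980 m/day.

0.00998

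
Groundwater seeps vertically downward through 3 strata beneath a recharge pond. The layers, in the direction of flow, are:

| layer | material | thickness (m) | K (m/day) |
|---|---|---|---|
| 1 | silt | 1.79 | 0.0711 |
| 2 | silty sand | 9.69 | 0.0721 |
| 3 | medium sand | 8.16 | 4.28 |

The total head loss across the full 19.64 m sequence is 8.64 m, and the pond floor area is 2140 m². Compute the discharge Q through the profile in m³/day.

115

Flow is perpendicular to layering, so the layers act in series and the equivalent K is the thickness-weighted harmonic mean.
Total thickness L = 1.79 + 9.69 + 8.16 = 19.64 m.
Σ(b_i/K_i) = 1.79/0.0711 + 9.69/0.0721 + 8.16/4.28 = 161.5 d.
K_eq = L / Σ(b_i/K_i) = 19.64 / 161.5 = 0.1216 m/day.
Q = K_eq · A · (Δh/L) = 0.1216 × 2140 × (8.64/19.64) = 114.5 m³/day.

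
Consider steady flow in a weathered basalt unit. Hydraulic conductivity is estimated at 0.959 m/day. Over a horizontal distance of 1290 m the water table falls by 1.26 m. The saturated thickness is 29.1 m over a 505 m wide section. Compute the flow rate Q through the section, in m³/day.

Cross-sectional area A = 505 × 29.1 = 14696 m².
Hydraulic gradient i = Δh / L = 1.26 / 1290 = 0.0009767.
Darcy's law: Q = K · A · i = 0.9590 × 14696 × 0.0009767 = 13.77 m³/day.

13.8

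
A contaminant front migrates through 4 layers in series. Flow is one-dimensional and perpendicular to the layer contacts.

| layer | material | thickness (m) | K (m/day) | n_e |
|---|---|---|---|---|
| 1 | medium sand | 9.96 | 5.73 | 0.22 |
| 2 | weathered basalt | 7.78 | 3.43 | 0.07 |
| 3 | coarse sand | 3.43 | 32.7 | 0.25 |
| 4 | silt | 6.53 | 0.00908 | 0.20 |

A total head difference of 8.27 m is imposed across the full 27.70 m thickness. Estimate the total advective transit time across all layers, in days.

With flow normal to the layers, continuity requires the same specific discharge q through every layer.
Σ(b_i/K_i) = 9.96/5.73 + 7.78/3.43 + 3.43/32.7 + 6.53/0.00908 = 723.3 d.
q = Δh / Σ(b_i/K_i) = 8.27 / 723.3 = 0.01143 m/day.
In each layer the seepage velocity is v_i = q/n_i, so the layer transit time is t_i = b_i·n_i / q:
  layer 1 (medium sand): t_1 = 9.96 × 0.22 / 0.01143 = 191.6 d
  layer 2 (weathered basalt): t_2 = 7.78 × 0.07 / 0.01143 = 47.63 d
  layer 3 (coarse sand): t_3 = 3.43 × 0.25 / 0.01143 = 74.99 d
  layer 4 (silt): t_4 = 6.53 × 0.20 / 0.01143 = 114.2 d
Total t = Σ t_i = 428.5 days.

428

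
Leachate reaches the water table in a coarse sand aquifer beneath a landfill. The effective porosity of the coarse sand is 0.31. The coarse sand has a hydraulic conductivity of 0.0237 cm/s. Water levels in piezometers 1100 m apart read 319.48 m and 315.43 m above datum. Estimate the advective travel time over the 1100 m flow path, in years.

12.4

Convert K: 0.0237 cm/s × 864 = 20.48 m/day.
Hydraulic gradient i = (319.48 − 315.43) / 1100 = 4.05 / 1100 = 0.003682.
Darcy flux q = K · i = 20.48 × 0.003682 = 0.07539 m/day.
Seepage velocity v = q / n_e = 0.07539 / 0.31 = 0.2432 m/day.
Travel time t = L / v = 1100 / 0.2432 = 4523 days = 12.38 years.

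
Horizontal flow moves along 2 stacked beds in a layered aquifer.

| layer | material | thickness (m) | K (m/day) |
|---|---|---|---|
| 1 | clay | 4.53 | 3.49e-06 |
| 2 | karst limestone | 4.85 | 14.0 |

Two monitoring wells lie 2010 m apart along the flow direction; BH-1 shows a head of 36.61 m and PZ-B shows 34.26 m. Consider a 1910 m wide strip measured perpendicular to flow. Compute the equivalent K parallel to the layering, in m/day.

Flow is parallel to layering, so each bed carries its own Darcy discharge and the transmissivities add.
Σ(K_i·b_i) = 3.49e-06×4.53 + 14.0×4.85 = 67.90 m²/day.
Total thickness b = 9.380 m, so K_eq = Σ(K_i·b_i)/b = 7.239 m/day.

7.24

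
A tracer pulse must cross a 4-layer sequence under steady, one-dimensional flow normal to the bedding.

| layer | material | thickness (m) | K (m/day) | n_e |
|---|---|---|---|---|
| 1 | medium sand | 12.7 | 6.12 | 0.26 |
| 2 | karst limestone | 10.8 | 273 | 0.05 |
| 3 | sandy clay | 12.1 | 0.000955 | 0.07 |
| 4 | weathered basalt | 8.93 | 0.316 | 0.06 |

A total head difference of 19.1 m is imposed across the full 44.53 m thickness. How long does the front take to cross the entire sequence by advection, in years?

With flow normal to the layers, continuity requires the same specific discharge q through every layer.
Σ(b_i/K_i) = 12.7/6.12 + 10.8/273 + 12.1/0.000955 + 8.93/0.316 = 12701 d.
q = Δh / Σ(b_i/K_i) = 19.1 / 12701 = 0.001504 m/day.
In each layer the seepage velocity is v_i = q/n_i, so the layer transit time is t_i = b_i·n_i / q:
  layer 1 (medium sand): t_1 = 12.7 × 0.26 / 0.001504 = 2196 d
  layer 2 (karst limestone): t_2 = 10.8 × 0.05 / 0.001504 = 359.1 d
  layer 3 (sandy clay): t_3 = 12.1 × 0.07 / 0.001504 = 563.2 d
  layer 4 (weathered basalt): t_4 = 8.93 × 0.06 / 0.001504 = 356.3 d
Total t = Σ t_i = 3474 days = 9.512 years.

9.51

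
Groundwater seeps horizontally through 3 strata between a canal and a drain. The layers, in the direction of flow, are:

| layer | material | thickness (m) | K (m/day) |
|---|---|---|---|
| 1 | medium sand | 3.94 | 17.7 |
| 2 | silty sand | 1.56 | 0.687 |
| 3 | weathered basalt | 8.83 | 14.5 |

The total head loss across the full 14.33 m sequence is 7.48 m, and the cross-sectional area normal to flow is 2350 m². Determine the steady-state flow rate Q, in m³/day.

Flow is perpendicular to layering, so the layers act in series and the equivalent K is the thickness-weighted harmonic mean.
Total thickness L = 3.94 + 1.56 + 8.83 = 14.33 m.
Σ(b_i/K_i) = 3.94/17.7 + 1.56/0.687 + 8.83/14.5 = 3.102 d.
K_eq = L / Σ(b_i/K_i) = 14.33 / 3.102 = 4.619 m/day.
Q = K_eq · A · (Δh/L) = 4.619 × 2350 × (7.48/14.33) = 5666 m³/day.

5670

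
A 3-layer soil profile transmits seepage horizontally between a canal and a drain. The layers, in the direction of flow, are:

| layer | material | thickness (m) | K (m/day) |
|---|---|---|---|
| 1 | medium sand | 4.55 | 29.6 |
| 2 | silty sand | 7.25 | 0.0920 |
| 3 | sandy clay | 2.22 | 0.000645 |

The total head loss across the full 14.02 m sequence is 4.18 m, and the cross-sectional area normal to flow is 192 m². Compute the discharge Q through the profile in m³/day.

Flow is perpendicular to layering, so the layers act in series and the equivalent K is the thickness-weighted harmonic mean.
Total thickness L = 4.55 + 7.25 + 2.22 = 14.02 m.
Σ(b_i/K_i) = 4.55/29.6 + 7.25/0.0920 + 2.22/0.000645 = 3521 d.
K_eq = L / Σ(b_i/K_i) = 14.02 / 3521 = 0.003982 m/day.
Q = K_eq · A · (Δh/L) = 0.003982 × 192 × (4.18/14.02) = 0.2279 m³/day.

0.228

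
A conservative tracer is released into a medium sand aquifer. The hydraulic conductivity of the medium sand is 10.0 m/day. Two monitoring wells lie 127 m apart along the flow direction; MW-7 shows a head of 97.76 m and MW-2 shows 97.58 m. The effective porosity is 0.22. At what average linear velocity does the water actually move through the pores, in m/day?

0.0644

Hydraulic gradient i = (97.76 − 97.58) / 127 = 0.18 / 127 = 0.001417.
Darcy flux q = K · i = 10.00 × 0.001417 = 0.01417 m/day.
Seepage velocity v = q / n_e = 0.01417 / 0.22 = 0.06442 m/day.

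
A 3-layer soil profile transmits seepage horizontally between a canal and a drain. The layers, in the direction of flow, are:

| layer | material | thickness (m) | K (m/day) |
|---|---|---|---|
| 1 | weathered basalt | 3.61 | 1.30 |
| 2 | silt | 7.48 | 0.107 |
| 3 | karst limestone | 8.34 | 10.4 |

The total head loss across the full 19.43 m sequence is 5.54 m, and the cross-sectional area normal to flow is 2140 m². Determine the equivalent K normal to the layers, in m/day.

Flow is perpendicular to layering, so the layers act in series and the equivalent K is the thickness-weighted harmonic mean.
Total thickness L = 3.61 + 7.48 + 8.34 = 19.43 m.
Σ(b_i/K_i) = 3.61/1.30 + 7.48/0.107 + 8.34/10.4 = 73.49 d.
K_eq = L / Σ(b_i/K_i) = 19.43 / 73.49 = 0.2644 m/day.

0.264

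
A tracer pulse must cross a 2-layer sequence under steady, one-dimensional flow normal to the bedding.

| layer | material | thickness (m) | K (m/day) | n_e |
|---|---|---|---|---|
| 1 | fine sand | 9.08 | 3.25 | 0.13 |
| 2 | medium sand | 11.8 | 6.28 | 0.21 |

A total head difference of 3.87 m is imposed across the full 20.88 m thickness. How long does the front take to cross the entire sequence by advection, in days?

With flow normal to the layers, continuity requires the same specific discharge q through every layer.
Σ(b_i/K_i) = 9.08/3.25 + 11.8/6.28 = 4.673 d.
q = Δh / Σ(b_i/K_i) = 3.87 / 4.673 = 0.8282 m/day.
In each layer the seepage velocity is v_i = q/n_i, so the layer transit time is t_i = b_i·n_i / q:
  layer 1 (fine sand): t_1 = 9.08 × 0.13 / 0.8282 = 1.425 d
  layer 2 (medium sand): t_2 = 11.8 × 0.21 / 0.8282 = 2.992 d
Total t = Σ t_i = 4.417 days.

4.42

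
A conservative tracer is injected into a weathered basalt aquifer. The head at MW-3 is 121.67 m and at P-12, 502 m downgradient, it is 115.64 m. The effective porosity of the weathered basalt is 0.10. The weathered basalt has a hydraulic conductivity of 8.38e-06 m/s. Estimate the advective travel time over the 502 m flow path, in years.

15.8

Convert K: 8.38e-06 m/s × 86400 = 0.7240 m/day.
Hydraulic gradient i = (121.67 − 115.64) / 502 = 6.03 / 502 = 0.01201.
Darcy flux q = K · i = 0.7240 × 0.01201 = 0.008697 m/day.
Seepage velocity v = q / n_e = 0.008697 / 0.10 = 0.08697 m/day.
Travel time t = L / v = 502 / 0.08697 = 5772 days = 15.80 years.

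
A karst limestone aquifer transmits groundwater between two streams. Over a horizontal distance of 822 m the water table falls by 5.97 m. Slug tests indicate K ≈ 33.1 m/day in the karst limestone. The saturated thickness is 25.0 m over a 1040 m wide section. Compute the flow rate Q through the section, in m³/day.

Cross-sectional area A = 1040 × 25.0 = 26000 m².
Hydraulic gradient i = Δh / L = 5.97 / 822 = 0.007263.
Darcy's law: Q = K · A · i = 33.10 × 26000 × 0.007263 = 6250 m³/day.

6250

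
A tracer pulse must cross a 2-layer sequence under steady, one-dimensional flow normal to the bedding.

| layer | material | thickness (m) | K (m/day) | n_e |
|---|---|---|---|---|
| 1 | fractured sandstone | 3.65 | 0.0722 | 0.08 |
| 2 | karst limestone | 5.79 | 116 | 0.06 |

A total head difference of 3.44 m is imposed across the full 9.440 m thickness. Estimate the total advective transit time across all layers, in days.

9.41

With flow normal to the layers, continuity requires the same specific discharge q through every layer.
Σ(b_i/K_i) = 3.65/0.0722 + 5.79/116 = 50.60 d.
q = Δh / Σ(b_i/K_i) = 3.44 / 50.60 = 0.06798 m/day.
In each layer the seepage velocity is v_i = q/n_i, so the layer transit time is t_i = b_i·n_i / q:
  layer 1 (fractured sandstone): t_1 = 3.65 × 0.08 / 0.06798 = 4.295 d
  layer 2 (karst limestone): t_2 = 5.79 × 0.06 / 0.06798 = 5.110 d
Total t = Σ t_i = 9.406 days.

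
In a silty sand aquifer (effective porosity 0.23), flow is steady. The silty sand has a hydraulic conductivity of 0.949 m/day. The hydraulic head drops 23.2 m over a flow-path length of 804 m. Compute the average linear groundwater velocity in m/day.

0.119

Hydraulic gradient i = Δh / L = 23.2 / 804 = 0.02886.
Darcy flux q = K · i = 0.9490 × 0.02886 = 0.02738 m/day.
Seepage velocity v = q / n_e = 0.02738 / 0.23 = 0.1191 m/day.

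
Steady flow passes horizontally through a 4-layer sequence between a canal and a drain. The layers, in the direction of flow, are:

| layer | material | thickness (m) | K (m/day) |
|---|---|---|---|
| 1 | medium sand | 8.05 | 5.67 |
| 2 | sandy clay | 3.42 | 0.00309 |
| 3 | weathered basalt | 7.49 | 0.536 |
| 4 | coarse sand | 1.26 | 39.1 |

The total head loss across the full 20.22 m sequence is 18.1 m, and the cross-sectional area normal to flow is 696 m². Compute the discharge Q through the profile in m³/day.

Flow is perpendicular to layering, so the layers act in series and the equivalent K is the thickness-weighted harmonic mean.
Total thickness L = 8.05 + 3.42 + 7.49 + 1.26 = 20.22 m.
Σ(b_i/K_i) = 8.05/5.67 + 3.42/0.00309 + 7.49/0.536 + 1.26/39.1 = 1122 d.
K_eq = L / Σ(b_i/K_i) = 20.22 / 1122 = 0.01802 m/day.
Q = K_eq · A · (Δh/L) = 0.01802 × 696 × (18.1/20.22) = 11.23 m³/day.

11.2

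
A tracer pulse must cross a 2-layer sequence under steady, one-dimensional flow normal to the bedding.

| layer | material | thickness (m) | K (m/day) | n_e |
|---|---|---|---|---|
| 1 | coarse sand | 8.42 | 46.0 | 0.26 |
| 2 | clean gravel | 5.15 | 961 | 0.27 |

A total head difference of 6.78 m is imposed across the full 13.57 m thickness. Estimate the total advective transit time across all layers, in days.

0.0995

With flow normal to the layers, continuity requires the same specific discharge q through every layer.
Σ(b_i/K_i) = 8.42/46.0 + 5.15/961 = 0.1884 d.
q = Δh / Σ(b_i/K_i) = 6.78 / 0.1884 = 35.99 m/day.
In each layer the seepage velocity is v_i = q/n_i, so the layer transit time is t_i = b_i·n_i / q:
  layer 1 (coarse sand): t_1 = 8.42 × 0.26 / 35.99 = 0.06083 d
  layer 2 (clean gravel): t_2 = 5.15 × 0.27 / 35.99 = 0.03864 d
Total t = Σ t_i = 0.09947 days.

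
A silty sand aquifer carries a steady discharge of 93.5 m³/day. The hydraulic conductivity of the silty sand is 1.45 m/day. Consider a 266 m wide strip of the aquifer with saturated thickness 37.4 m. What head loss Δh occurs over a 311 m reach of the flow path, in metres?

Cross-sectional area A = 266 × 37.4 = 9948 m².
From Q = K·A·i, i = Q / (K·A) = 93.5 / (1.450 × 9948) = 0.006482.
Head loss Δh = i · L = 0.006482 × 311 = 2.016 m.

2.02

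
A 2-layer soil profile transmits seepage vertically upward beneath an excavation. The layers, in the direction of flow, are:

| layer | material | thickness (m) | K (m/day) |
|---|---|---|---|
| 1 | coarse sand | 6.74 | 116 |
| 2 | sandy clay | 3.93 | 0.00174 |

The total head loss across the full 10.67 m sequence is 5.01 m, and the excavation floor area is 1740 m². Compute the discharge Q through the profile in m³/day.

Flow is perpendicular to layering, so the layers act in series and the equivalent K is the thickness-weighted harmonic mean.
Total thickness L = 6.74 + 3.93 = 10.67 m.
Σ(b_i/K_i) = 6.74/116 + 3.93/0.00174 = 2259 d.
K_eq = L / Σ(b_i/K_i) = 10.67 / 2259 = 0.004724 m/day.
Q = K_eq · A · (Δh/L) = 0.004724 × 1740 × (5.01/10.67) = 3.860 m³/day.

3.86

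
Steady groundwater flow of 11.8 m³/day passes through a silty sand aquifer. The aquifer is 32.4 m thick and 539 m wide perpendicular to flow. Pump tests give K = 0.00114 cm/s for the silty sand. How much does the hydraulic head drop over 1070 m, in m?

0.734

Convert K: 0.00114 cm/s × 864 = 0.9850 m/day.
Cross-sectional area A = 539 × 32.4 = 17464 m².
From Q = K·A·i, i = Q / (K·A) = 11.8 / (0.9850 × 17464) = 0.0006860.
Head loss Δh = i · L = 0.0006860 × 1070 = 0.7340 m.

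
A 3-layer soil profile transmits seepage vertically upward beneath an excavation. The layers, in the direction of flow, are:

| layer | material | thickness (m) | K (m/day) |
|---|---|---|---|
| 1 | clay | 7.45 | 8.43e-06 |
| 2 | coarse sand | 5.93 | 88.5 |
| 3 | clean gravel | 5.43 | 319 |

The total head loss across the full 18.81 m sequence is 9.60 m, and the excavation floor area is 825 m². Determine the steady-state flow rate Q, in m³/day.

Flow is perpendicular to layering, so the layers act in series and the equivalent K is the thickness-weighted harmonic mean.
Total thickness L = 7.45 + 5.93 + 5.43 = 18.81 m.
Σ(b_i/K_i) = 7.45/8.43e-06 + 5.93/88.5 + 5.43/319 = 8.837e+05 d.
K_eq = L / Σ(b_i/K_i) = 18.81 / 8.837e+05 = 2.128e-05 m/day.
Q = K_eq · A · (Δh/L) = 2.128e-05 × 825 × (9.60/18.81) = 0.008962 m³/day.

0.00896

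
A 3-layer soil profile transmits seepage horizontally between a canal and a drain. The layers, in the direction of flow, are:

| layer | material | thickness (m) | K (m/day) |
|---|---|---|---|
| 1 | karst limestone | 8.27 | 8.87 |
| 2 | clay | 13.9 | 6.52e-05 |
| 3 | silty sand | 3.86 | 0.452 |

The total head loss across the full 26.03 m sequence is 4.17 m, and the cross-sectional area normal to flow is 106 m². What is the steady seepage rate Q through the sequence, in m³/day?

Flow is perpendicular to layering, so the layers act in series and the equivalent K is the thickness-weighted harmonic mean.
Total thickness L = 8.27 + 13.9 + 3.86 = 26.03 m.
Σ(b_i/K_i) = 8.27/8.87 + 13.9/6.52e-05 + 3.86/0.452 = 2.132e+05 d.
K_eq = L / Σ(b_i/K_i) = 26.03 / 2.132e+05 = 0.0001221 m/day.
Q = K_eq · A · (Δh/L) = 0.0001221 × 106 × (4.17/26.03) = 0.002073 m³/day.

0.00207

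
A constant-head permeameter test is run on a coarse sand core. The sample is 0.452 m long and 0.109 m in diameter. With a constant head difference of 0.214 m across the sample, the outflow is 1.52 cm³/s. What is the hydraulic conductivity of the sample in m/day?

29.7

Cross-sectional area A = π·(d/2)² = π × (0.109/2)² = 0.009331 m².
Convert discharge: 1.52 cm³/s = 1.520e-06 m³/s.
Darcy's law rearranged: K = Q·L / (A·Δh) = 1.520e-06 × 0.452 / (0.009331 × 0.214) = 0.0003441 m/s = 29.73 m/day.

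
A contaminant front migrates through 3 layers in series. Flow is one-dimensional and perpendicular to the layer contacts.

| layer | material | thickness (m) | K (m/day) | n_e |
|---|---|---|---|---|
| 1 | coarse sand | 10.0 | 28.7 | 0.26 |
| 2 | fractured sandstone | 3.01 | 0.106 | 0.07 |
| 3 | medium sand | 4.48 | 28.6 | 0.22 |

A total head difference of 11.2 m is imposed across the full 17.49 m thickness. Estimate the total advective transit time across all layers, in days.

9.80

With flow normal to the layers, continuity requires the same specific discharge q through every layer.
Σ(b_i/K_i) = 10.0/28.7 + 3.01/0.106 + 4.48/28.6 = 28.90 d.
q = Δh / Σ(b_i/K_i) = 11.2 / 28.90 = 0.3875 m/day.
In each layer the seepage velocity is v_i = q/n_i, so the layer transit time is t_i = b_i·n_i / q:
  layer 1 (coarse sand): t_1 = 10.0 × 0.26 / 0.3875 = 6.709 d
  layer 2 (fractured sandstone): t_2 = 3.01 × 0.07 / 0.3875 = 0.5437 d
  layer 3 (medium sand): t_3 = 4.48 × 0.22 / 0.3875 = 2.543 d
Total t = Σ t_i = 9.796 days.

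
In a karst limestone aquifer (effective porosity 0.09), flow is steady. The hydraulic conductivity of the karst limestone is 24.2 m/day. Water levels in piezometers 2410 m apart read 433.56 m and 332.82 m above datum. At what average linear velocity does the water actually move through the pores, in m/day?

11.2

Hydraulic gradient i = (433.56 − 332.82) / 2410 = 100.74 / 2410 = 0.04180.
Darcy flux q = K · i = 24.20 × 0.04180 = 1.012 m/day.
Seepage velocity v = q / n_e = 1.012 / 0.09 = 11.24 m/day.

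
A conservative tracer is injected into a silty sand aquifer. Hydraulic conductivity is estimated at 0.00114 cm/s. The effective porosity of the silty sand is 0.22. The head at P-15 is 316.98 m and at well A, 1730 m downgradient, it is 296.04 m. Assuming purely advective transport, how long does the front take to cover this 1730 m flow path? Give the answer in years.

87.4

Convert K: 0.00114 cm/s × 864 = 0.9850 m/day.
Hydraulic gradient i = (316.98 − 296.04) / 1730 = 20.94 / 1730 = 0.01210.
Darcy flux q = K · i = 0.9850 × 0.01210 = 0.01192 m/day.
Seepage velocity v = q / n_e = 0.01192 / 0.22 = 0.05419 m/day.
Travel time t = L / v = 1730 / 0.05419 = 31924 days = 87.40 years.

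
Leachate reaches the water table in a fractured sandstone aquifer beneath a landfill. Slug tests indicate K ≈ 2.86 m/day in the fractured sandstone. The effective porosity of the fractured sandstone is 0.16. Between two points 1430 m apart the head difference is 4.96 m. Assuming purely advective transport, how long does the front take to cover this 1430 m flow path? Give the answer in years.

Hydraulic gradient i = Δh / L = 4.96 / 1430 = 0.003469.
Darcy flux q = K · i = 2.860 × 0.003469 = 0.009920 m/day.
Seepage velocity v = q / n_e = 0.009920 / 0.16 = 0.06200 m/day.
Travel time t = L / v = 1430 / 0.06200 = 23065 days = 63.15 years.

63.1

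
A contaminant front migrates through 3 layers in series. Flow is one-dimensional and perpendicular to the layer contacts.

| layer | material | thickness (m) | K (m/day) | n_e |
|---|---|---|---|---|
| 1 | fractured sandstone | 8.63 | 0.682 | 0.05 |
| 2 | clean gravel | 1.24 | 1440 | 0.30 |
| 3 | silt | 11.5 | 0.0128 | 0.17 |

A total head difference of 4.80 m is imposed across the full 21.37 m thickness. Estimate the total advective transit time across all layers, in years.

1.43

With flow normal to the layers, continuity requires the same specific discharge q through every layer.
Σ(b_i/K_i) = 8.63/0.682 + 1.24/1440 + 11.5/0.0128 = 911.1 d.
q = Δh / Σ(b_i/K_i) = 4.80 / 911.1 = 0.005268 m/day.
In each layer the seepage velocity is v_i = q/n_i, so the layer transit time is t_i = b_i·n_i / q:
  layer 1 (fractured sandstone): t_1 = 8.63 × 0.05 / 0.005268 = 81.90 d
  layer 2 (clean gravel): t_2 = 1.24 × 0.30 / 0.005268 = 70.61 d
  layer 3 (silt): t_3 = 11.5 × 0.17 / 0.005268 = 371.1 d
Total t = Σ t_i = 523.6 days = 1.434 years.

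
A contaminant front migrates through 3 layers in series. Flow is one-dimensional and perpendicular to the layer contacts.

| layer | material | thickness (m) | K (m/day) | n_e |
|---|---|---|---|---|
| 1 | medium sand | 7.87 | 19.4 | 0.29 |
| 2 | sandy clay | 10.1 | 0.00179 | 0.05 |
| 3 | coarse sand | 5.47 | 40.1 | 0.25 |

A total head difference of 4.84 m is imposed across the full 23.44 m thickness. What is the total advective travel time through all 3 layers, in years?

With flow normal to the layers, continuity requires the same specific discharge q through every layer.
Σ(b_i/K_i) = 7.87/19.4 + 10.1/0.00179 + 5.47/40.1 = 5643 d.
q = Δh / Σ(b_i/K_i) = 4.84 / 5643 = 0.0008577 m/day.
In each layer the seepage velocity is v_i = q/n_i, so the layer transit time is t_i = b_i·n_i / q:
  layer 1 (medium sand): t_1 = 7.87 × 0.29 / 0.0008577 = 2661 d
  layer 2 (sandy clay): t_2 = 10.1 × 0.05 / 0.0008577 = 588.8 d
  layer 3 (coarse sand): t_3 = 5.47 × 0.25 / 0.0008577 = 1594 d
Total t = Σ t_i = 4844 days = 13.26 years.

13.3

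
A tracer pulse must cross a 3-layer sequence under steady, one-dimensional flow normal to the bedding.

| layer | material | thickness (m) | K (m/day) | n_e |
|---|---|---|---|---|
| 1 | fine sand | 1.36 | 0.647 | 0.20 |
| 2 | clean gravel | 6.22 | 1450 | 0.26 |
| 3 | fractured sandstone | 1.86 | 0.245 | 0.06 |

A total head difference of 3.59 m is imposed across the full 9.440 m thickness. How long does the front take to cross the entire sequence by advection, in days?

With flow normal to the layers, continuity requires the same specific discharge q through every layer.
Σ(b_i/K_i) = 1.36/0.647 + 6.22/1450 + 1.86/0.245 = 9.698 d.
q = Δh / Σ(b_i/K_i) = 3.59 / 9.698 = 0.3702 m/day.
In each layer the seepage velocity is v_i = q/n_i, so the layer transit time is t_i = b_i·n_i / q:
  layer 1 (fine sand): t_1 = 1.36 × 0.20 / 0.3702 = 0.7348 d
  layer 2 (clean gravel): t_2 = 6.22 × 0.26 / 0.3702 = 4.369 d
  layer 3 (fractured sandstone): t_3 = 1.86 × 0.06 / 0.3702 = 0.3015 d
Total t = Σ t_i = 5.405 days.

5.41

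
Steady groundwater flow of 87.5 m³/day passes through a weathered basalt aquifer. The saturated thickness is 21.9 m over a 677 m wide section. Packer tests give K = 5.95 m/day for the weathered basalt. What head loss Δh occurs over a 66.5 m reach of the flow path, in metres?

0.0660

Cross-sectional area A = 677 × 21.9 = 14826 m².
From Q = K·A·i, i = Q / (K·A) = 87.5 / (5.950 × 14826) = 0.0009919.
Head loss Δh = i · L = 0.0009919 × 66.5 = 0.06596 m.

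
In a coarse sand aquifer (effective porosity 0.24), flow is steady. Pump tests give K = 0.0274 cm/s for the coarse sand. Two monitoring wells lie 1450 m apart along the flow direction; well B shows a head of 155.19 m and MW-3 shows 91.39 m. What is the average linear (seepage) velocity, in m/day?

Convert K: 0.0274 cm/s × 864 = 23.67 m/day.
Hydraulic gradient i = (155.19 − 91.39) / 1450 = 63.8 / 1450 = 0.04400.
Darcy flux q = K · i = 23.67 × 0.04400 = 1.042 m/day.
Seepage velocity v = q / n_e = 1.042 / 0.24 = 4.340 m/day.

4.34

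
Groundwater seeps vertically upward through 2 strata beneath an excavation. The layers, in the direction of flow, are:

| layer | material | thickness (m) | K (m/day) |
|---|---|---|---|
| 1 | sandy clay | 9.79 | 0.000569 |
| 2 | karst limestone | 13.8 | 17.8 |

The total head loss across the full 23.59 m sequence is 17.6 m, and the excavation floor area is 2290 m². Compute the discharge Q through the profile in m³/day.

2.34

Flow is perpendicular to layering, so the layers act in series and the equivalent K is the thickness-weighted harmonic mean.
Total thickness L = 9.79 + 13.8 = 23.59 m.
Σ(b_i/K_i) = 9.79/0.000569 + 13.8/17.8 = 17206 d.
K_eq = L / Σ(b_i/K_i) = 23.59 / 17206 = 0.001371 m/day.
Q = K_eq · A · (Δh/L) = 0.001371 × 2290 × (17.6/23.59) = 2.342 m³/day.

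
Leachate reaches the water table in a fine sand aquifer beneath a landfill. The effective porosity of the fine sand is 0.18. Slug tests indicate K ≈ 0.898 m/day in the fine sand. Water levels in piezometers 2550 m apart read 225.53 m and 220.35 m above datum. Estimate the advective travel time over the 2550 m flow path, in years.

Hydraulic gradient i = (225.53 − 220.35) / 2550 = 5.18 / 2550 = 0.002031.
Darcy flux q = K · i = 0.8980 × 0.002031 = 0.001824 m/day.
Seepage velocity v = q / n_e = 0.001824 / 0.18 = 0.01013 m/day.
Travel time t = L / v = 2550 / 0.01013 = 2.516e+05 days = 688.9 years.

689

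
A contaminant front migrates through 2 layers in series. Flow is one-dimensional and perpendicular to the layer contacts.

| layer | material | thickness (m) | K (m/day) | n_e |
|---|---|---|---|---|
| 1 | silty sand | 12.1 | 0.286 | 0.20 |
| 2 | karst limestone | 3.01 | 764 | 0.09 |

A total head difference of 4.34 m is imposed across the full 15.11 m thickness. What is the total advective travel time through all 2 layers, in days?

With flow normal to the layers, continuity requires the same specific discharge q through every layer.
Σ(b_i/K_i) = 12.1/0.286 + 3.01/764 = 42.31 d.
q = Δh / Σ(b_i/K_i) = 4.34 / 42.31 = 0.1026 m/day.
In each layer the seepage velocity is v_i = q/n_i, so the layer transit time is t_i = b_i·n_i / q:
  layer 1 (silty sand): t_1 = 12.1 × 0.20 / 0.1026 = 23.59 d
  layer 2 (karst limestone): t_2 = 3.01 × 0.09 / 0.1026 = 2.641 d
Total t = Σ t_i = 26.23 days.

26.2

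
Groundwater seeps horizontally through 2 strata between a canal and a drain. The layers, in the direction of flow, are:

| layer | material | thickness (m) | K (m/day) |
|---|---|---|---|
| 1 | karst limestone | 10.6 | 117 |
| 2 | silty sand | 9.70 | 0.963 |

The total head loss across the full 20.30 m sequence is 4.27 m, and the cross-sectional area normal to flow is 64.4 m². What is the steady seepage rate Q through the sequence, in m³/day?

27.1

Flow is perpendicular to layering, so the layers act in series and the equivalent K is the thickness-weighted harmonic mean.
Total thickness L = 10.6 + 9.70 = 20.30 m.
Σ(b_i/K_i) = 10.6/117 + 9.70/0.963 = 10.16 d.
K_eq = L / Σ(b_i/K_i) = 20.30 / 10.16 = 1.997 m/day.
Q = K_eq · A · (Δh/L) = 1.997 × 64.4 × (4.27/20.30) = 27.06 m³/day.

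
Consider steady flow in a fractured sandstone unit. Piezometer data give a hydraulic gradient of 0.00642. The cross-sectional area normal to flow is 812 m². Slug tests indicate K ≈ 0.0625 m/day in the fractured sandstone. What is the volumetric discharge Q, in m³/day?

0.326

Hydraulic gradient i = 0.00642.
Darcy's law: Q = K · A · i = 0.06250 × 812.0 × 0.006420 = 0.3258 m³/day.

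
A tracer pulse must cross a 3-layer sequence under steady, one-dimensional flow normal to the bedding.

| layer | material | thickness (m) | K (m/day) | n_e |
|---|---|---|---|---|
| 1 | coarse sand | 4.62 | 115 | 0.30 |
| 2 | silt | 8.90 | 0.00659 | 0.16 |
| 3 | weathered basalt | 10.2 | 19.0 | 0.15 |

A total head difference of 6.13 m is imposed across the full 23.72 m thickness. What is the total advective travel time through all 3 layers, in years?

With flow normal to the layers, continuity requires the same specific discharge q through every layer.
Σ(b_i/K_i) = 4.62/115 + 8.90/0.00659 + 10.2/19.0 = 1351 d.
q = Δh / Σ(b_i/K_i) = 6.13 / 1351 = 0.004537 m/day.
In each layer the seepage velocity is v_i = q/n_i, so the layer transit time is t_i = b_i·n_i / q:
  layer 1 (coarse sand): t_1 = 4.62 × 0.30 / 0.004537 = 305.5 d
  layer 2 (silt): t_2 = 8.90 × 0.16 / 0.004537 = 313.9 d
  layer 3 (weathered basalt): t_3 = 10.2 × 0.15 / 0.004537 = 337.2 d
Total t = Σ t_i = 956.6 days = 2.619 years.

2.62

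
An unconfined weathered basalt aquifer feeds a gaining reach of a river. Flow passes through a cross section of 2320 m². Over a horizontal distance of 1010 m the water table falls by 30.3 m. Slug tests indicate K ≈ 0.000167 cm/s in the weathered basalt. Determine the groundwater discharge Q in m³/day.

Convert K: 0.000167 cm/s × 864 = 0.1443 m/day.
Hydraulic gradient i = Δh / L = 30.3 / 1010 = 0.03000.
Darcy's law: Q = K · A · i = 0.1443 × 2320 × 0.03000 = 10.04 m³/day.

10.0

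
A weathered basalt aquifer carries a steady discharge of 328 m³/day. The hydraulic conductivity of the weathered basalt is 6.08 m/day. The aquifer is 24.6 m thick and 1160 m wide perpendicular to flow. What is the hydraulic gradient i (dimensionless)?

0.00189

Cross-sectional area A = 1160 × 24.6 = 28536 m².
From Q = K·A·i, i = Q / (K·A) = 328 / (6.080 × 28536) = 0.001891.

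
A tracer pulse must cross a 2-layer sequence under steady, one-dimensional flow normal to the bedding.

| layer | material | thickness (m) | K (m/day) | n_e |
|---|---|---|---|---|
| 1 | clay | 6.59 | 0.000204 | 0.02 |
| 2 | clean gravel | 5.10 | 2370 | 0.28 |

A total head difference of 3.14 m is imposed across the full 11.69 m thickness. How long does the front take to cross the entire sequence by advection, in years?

With flow normal to the layers, continuity requires the same specific discharge q through every layer.
Σ(b_i/K_i) = 6.59/0.000204 + 5.10/2370 = 32304 d.
q = Δh / Σ(b_i/K_i) = 3.14 / 32304 = 9.720e-05 m/day.
In each layer the seepage velocity is v_i = q/n_i, so the layer transit time is t_i = b_i·n_i / q:
  layer 1 (clay): t_1 = 6.59 × 0.02 / 9.720e-05 = 1356 d
  layer 2 (clean gravel): t_2 = 5.10 × 0.28 / 9.720e-05 = 14691 d
Total t = Σ t_i = 16047 days = 43.93 years.

43.9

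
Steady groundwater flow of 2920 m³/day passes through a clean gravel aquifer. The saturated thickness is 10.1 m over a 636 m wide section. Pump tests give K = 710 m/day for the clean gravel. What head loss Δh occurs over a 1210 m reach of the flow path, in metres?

Cross-sectional area A = 636 × 10.1 = 6424 m².
From Q = K·A·i, i = Q / (K·A) = 2920 / (710.0 × 6424) = 0.0006402.
Head loss Δh = i · L = 0.0006402 × 1210 = 0.7747 m.

0.775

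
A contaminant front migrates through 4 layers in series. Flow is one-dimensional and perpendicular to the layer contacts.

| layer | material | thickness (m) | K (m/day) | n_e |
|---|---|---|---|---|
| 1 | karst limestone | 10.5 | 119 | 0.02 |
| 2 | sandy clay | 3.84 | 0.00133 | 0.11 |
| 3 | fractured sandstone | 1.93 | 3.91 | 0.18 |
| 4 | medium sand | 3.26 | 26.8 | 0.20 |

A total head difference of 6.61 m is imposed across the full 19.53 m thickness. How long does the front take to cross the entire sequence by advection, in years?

With flow normal to the layers, continuity requires the same specific discharge q through every layer.
Σ(b_i/K_i) = 10.5/119 + 3.84/0.00133 + 1.93/3.91 + 3.26/26.8 = 2888 d.
q = Δh / Σ(b_i/K_i) = 6.61 / 2888 = 0.002289 m/day.
In each layer the seepage velocity is v_i = q/n_i, so the layer transit time is t_i = b_i·n_i / q:
  layer 1 (karst limestone): t_1 = 10.5 × 0.02 / 0.002289 = 91.75 d
  layer 2 (sandy clay): t_2 = 3.84 × 0.11 / 0.002289 = 184.5 d
  layer 3 (fractured sandstone): t_3 = 1.93 × 0.18 / 0.002289 = 151.8 d
  layer 4 (medium sand): t_4 = 3.26 × 0.20 / 0.002289 = 284.9 d
Total t = Σ t_i = 712.9 days = 1.952 years.

1.95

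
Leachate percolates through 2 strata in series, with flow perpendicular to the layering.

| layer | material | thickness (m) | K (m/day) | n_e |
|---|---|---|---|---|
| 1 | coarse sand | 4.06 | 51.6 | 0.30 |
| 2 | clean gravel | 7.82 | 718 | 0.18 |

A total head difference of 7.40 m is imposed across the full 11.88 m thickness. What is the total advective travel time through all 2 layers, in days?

0.0318

With flow normal to the layers, continuity requires the same specific discharge q through every layer.
Σ(b_i/K_i) = 4.06/51.6 + 7.82/718 = 0.08957 d.
q = Δh / Σ(b_i/K_i) = 7.40 / 0.08957 = 82.61 m/day.
In each layer the seepage velocity is v_i = q/n_i, so the layer transit time is t_i = b_i·n_i / q:
  layer 1 (coarse sand): t_1 = 4.06 × 0.30 / 82.61 = 0.01474 d
  layer 2 (clean gravel): t_2 = 7.82 × 0.18 / 82.61 = 0.01704 d
Total t = Σ t_i = 0.03178 days.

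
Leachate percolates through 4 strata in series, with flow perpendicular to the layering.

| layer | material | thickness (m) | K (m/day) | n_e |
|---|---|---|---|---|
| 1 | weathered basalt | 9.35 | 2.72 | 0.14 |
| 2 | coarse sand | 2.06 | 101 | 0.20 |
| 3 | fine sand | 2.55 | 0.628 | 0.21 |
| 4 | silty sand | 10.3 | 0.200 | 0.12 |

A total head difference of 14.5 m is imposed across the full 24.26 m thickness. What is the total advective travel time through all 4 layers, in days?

14.2

With flow normal to the layers, continuity requires the same specific discharge q through every layer.
Σ(b_i/K_i) = 9.35/2.72 + 2.06/101 + 2.55/0.628 + 10.3/0.200 = 59.02 d.
q = Δh / Σ(b_i/K_i) = 14.5 / 59.02 = 0.2457 m/day.
In each layer the seepage velocity is v_i = q/n_i, so the layer transit time is t_i = b_i·n_i / q:
  layer 1 (weathered basalt): t_1 = 9.35 × 0.14 / 0.2457 = 5.328 d
  layer 2 (coarse sand): t_2 = 2.06 × 0.20 / 0.2457 = 1.677 d
  layer 3 (fine sand): t_3 = 2.55 × 0.21 / 0.2457 = 2.180 d
  layer 4 (silty sand): t_4 = 10.3 × 0.12 / 0.2457 = 5.031 d
Total t = Σ t_i = 14.22 days.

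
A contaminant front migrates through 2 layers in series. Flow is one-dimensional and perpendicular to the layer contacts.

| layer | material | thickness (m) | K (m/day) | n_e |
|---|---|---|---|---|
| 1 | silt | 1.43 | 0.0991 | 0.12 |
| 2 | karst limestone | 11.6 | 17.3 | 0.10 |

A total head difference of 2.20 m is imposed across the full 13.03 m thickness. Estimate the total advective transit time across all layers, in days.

With flow normal to the layers, continuity requires the same specific discharge q through every layer.
Σ(b_i/K_i) = 1.43/0.0991 + 11.6/17.3 = 15.10 d.
q = Δh / Σ(b_i/K_i) = 2.20 / 15.10 = 0.1457 m/day.
In each layer the seepage velocity is v_i = q/n_i, so the layer transit time is t_i = b_i·n_i / q:
  layer 1 (silt): t_1 = 1.43 × 0.12 / 0.1457 = 1.178 d
  layer 2 (karst limestone): t_2 = 11.6 × 0.10 / 0.1457 = 7.962 d
Total t = Σ t_i = 9.140 days.

9.14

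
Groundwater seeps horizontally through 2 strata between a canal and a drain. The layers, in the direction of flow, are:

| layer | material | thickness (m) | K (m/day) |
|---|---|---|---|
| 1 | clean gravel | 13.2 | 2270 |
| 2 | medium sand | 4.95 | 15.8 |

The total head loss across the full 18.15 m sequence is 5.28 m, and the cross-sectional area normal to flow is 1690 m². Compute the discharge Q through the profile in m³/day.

Flow is perpendicular to layering, so the layers act in series and the equivalent K is the thickness-weighted harmonic mean.
Total thickness L = 13.2 + 4.95 = 18.15 m.
Σ(b_i/K_i) = 13.2/2270 + 4.95/15.8 = 0.3191 d.
K_eq = L / Σ(b_i/K_i) = 18.15 / 0.3191 = 56.88 m/day.
Q = K_eq · A · (Δh/L) = 56.88 × 1690 × (5.28/18.15) = 27963 m³/day.

28000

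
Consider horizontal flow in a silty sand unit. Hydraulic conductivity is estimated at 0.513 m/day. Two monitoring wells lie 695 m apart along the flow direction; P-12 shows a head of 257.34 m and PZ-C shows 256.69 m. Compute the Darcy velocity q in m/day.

0.000480

Hydraulic gradient i = (257.34 − 256.69) / 695 = 0.65 / 695 = 0.0009353.
Specific discharge q = K · i = 0.5130 × 0.0009353 = 0.0004798 m/day.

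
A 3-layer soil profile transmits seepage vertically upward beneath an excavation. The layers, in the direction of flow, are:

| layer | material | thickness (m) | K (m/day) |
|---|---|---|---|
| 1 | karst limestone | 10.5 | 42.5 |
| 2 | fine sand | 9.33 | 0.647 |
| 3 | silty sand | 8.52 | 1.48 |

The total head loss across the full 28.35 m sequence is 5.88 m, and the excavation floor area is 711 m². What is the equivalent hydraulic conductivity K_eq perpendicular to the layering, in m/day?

1.39

Flow is perpendicular to layering, so the layers act in series and the equivalent K is the thickness-weighted harmonic mean.
Total thickness L = 10.5 + 9.33 + 8.52 = 28.35 m.
Σ(b_i/K_i) = 10.5/42.5 + 9.33/0.647 + 8.52/1.48 = 20.42 d.
K_eq = L / Σ(b_i/K_i) = 28.35 / 20.42 = 1.388 m/day.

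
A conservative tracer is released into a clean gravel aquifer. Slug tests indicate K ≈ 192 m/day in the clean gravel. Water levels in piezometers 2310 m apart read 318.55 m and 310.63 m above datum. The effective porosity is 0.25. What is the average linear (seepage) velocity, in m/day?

2.63

Hydraulic gradient i = (318.55 − 310.63) / 2310 = 7.92 / 2310 = 0.003429.
Darcy flux q = K · i = 192.0 × 0.003429 = 0.6583 m/day.
Seepage velocity v = q / n_e = 0.6583 / 0.25 = 2.633 m/day.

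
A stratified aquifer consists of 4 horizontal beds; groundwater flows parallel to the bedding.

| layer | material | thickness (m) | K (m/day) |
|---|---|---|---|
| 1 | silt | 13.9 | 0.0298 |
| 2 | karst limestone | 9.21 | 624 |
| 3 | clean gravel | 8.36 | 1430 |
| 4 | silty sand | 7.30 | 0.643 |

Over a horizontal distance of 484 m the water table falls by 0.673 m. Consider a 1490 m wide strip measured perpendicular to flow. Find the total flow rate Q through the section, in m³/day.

Flow is parallel to layering, so each bed carries its own Darcy discharge and the transmissivities add.
Σ(K_i·b_i) = 0.0298×13.9 + 624×9.21 + 1430×8.36 + 0.643×7.30 = 17707 m²/day.
Hydraulic gradient i = Δh / L = 0.673 / 484 = 0.001390.
Q = Σ(K_i·b_i) · W · i = 17707 × 1490 × 0.001390 = 36686 m³/day.

36700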